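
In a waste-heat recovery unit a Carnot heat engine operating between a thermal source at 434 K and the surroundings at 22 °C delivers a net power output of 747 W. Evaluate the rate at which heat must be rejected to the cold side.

Q̇_C ≈ 1590 W

T_C = 22 °C → 22 + 273.15 = 295.15 K.
η_rev = 1 − T_C/T_H = 1 − 295.15/434.00 = 0.3199.
Since Q_C/Q_H = T_C/T_H and Q_H = W/η, Q_C = W·T_C/(T_H − T_C) = 747 × 295.15/138.85 = 1590 W.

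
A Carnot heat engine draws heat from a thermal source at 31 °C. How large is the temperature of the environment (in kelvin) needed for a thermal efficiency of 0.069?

T_C ≈ 283.2 K

T_H = 31 °C → 31 + 273.15 = 304.15 K.
From η = 1 − T_C/T_H, T_C = T_H·(1 − η) = 304.15 × (1 − 0.069) = 283.2 K.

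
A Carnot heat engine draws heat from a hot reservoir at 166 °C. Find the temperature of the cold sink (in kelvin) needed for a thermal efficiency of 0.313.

T_C ≈ 301.7 K

T_H = 166 °C → 166 + 273.15 = 439.15 K.
From η = 1 − T_C/T_H, T_C = T_H·(1 − η) = 439.15 × (1 − 0.313) = 301.7 K.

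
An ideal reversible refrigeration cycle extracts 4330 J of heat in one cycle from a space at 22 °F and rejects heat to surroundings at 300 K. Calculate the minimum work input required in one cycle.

W_in ≈ 524.4 J

T_C = 22 °F → (22 − 32) × 5/9 = -5.56 °C = 267.59 K.
COP_R = T_C/(T_H − T_C) = 267.59/32.41 = 8.2577.
W = Q_C/COP_R = 4330/8.2577 = 524.4 J.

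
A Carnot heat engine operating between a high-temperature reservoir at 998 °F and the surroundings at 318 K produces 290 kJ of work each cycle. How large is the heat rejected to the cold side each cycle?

T_H = 998 °F → (998 − 32) × 5/9 = 536.67 °C = 809.82 K.
Since the cycle is reversible, η = 1 − T_C/T_H = 1 − 318.00/809.82 = 0.6073.
Since Q_C/Q_H = T_C/T_H and Q_H = W/η, Q_C = W·T_C/(T_H − T_C) = 290 × 318.00/491.82 = 187.5 kJ.

Q_C ≈ 187.5 kJ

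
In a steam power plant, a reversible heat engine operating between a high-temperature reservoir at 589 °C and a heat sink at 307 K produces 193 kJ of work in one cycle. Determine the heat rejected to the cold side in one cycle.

Q_C ≈ 106.7 kJ

T_H = 589 °C → 589 + 273.15 = 862.15 K.
The Carnot efficiency is η = 1 − T_C/T_H = 1 − 307.00/862.15 = 0.6439.
Since Q_C/Q_H = T_C/T_H and Q_H = W/η, Q_C = W·T_C/(T_H − T_C) = 193 × 307.00/555.15 = 106.7 kJ.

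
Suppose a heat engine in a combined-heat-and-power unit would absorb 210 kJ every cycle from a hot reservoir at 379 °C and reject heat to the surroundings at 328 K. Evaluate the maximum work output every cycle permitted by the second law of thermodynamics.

T_H = 379 °C → 379 + 273.15 = 652.15 K.
By the Carnot theorem, η_max = 1 − T_C/T_H = 1 − 328.00/652.15 = 0.4970.
W_max = η_max · Q_H = 0.4970 × 210 = 104.4 kJ.

W_max ≈ 104.4 kJ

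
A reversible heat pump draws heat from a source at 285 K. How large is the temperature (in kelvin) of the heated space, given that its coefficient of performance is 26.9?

COP_HP = T_H/(T_H − T_C) ⇒ T_H = T_C·COP_HP/(COP_HP − 1) = 285.00 × 26.9/(26.9 − 1) = 296 K.

T_H ≈ 296 K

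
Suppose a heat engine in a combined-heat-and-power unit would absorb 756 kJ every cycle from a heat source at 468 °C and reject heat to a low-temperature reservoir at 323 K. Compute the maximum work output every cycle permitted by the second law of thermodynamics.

W_max ≈ 426.5 kJ

T_H = 468 °C → 468 + 273.15 = 741.15 K.
By the Carnot theorem, η_max = 1 − T_C/T_H = 1 − 323.00/741.15 = 0.5642.
W_max = η_max · Q_H = 0.5642 × 756 = 426.5 kJ.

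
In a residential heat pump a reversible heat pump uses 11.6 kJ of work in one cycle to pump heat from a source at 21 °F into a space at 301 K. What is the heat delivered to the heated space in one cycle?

T_C = 21 °F → (21 − 32) × 5/9 = -6.11 °C = 267.04 K.
The Carnot heat-pump COP is COP_HP = T_H/(T_H − T_C) = 301.00/33.96 = 8.8631.
Q_H = COP_HP · W = 8.8631 × 11.6 = 103 kJ.

Q_H ≈ 103 kJ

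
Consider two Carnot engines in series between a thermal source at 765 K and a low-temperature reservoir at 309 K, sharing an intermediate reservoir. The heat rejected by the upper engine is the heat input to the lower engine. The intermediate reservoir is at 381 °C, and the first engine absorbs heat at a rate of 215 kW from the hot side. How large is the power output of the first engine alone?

Ẇ₁ ≈ 31.2 kW

T_m = 381 °C → 381 + 273.15 = 654.15 K.
First-stage efficiency η₁ = 1 − T_m/T_H = 1 − 654.15/765.00 = 0.1449.
W₁ = η₁·Q_H = 0.1449 × 215 = 31.2 kW.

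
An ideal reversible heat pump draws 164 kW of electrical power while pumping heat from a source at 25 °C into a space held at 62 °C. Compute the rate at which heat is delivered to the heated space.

Q̇_H ≈ 1490 kW

T_H = 62 °C → 62 + 273.15 = 335.15 K.
T_C = 25 °C → 25 + 273.15 = 298.15 K.
The Carnot heat-pump COP is COP_HP = T_H/(T_H − T_C) = 335.15/37.00 = 9.0581.
Q_H = COP_HP · W = 9.0581 × 164 = 1490 kW.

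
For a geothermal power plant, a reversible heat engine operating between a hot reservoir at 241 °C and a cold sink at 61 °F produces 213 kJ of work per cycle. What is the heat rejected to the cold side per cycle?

T_H = 241 °C → 241 + 273.15 = 514.15 K.
T_C = 61 °F → (61 − 32) × 5/9 = 16.11 °C = 289.26 K.
Carnot efficiency: η = 1 − T_C/T_H = 1 − 289.26/514.15 = 0.4374.
Since Q_C/Q_H = T_C/T_H and Q_H = W/η, Q_C = W·T_C/(T_H − T_C) = 213 × 289.26/224.89 = 274.0 kJ.

Q_C ≈ 274.0 kJ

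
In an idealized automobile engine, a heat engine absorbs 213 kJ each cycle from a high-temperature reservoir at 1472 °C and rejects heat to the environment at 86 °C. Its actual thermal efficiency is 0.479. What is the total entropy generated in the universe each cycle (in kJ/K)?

ΔS_univ ≈ 0.187 kJ/K

T_H = 1472 °C → 1472 + 273.15 = 1745.15 K.
T_C = 86 °C → 86 + 273.15 = 359.15 K.
W = η·Q_H = 0.479 × 213 = 102.0 kJ, so Q_C = Q_H − W = 111.0 kJ.
Entropy balance on the reservoirs: −Q_H/T_H = -0.1221 kJ/K, +Q_C/T_C = 0.3090 kJ/K.
ΔS_univ = −Q_H/T_H + Q_C/T_C = 0.187 kJ/K (> 0, since η = 0.479 < η_Carnot = 0.794).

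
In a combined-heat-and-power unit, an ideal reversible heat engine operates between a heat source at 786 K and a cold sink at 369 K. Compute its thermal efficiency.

η ≈ 0.531

Carnot efficiency: η = 1 − T_C/T_H = 1 − 369.00/786.00 = 0.531.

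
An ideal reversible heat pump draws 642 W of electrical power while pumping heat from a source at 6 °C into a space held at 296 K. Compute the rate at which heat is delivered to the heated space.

T_C = 6 °C → 6 + 273.15 = 279.15 K.
COP_HP = T_H/(T_H − T_C) = 296.00/16.85 = 17.5668.
Q_H = COP_HP · W = 17.5668 × 642 = 11280 W.

Q̇_H ≈ 11280 W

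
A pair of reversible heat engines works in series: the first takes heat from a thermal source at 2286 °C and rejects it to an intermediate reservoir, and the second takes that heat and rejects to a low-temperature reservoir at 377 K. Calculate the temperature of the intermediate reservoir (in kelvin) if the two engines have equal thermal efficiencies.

T_H = 2286 °C → 2286 + 273.15 = 2559.15 K.
Equal efficiencies require 1 − T_m/T_H = 1 − T_C/T_m, i.e. T_m/T_H = T_C/T_m, so T_m = √(T_H·T_C) = √(2559.15 × 377.00) = 982 K.

T_m ≈ 982 K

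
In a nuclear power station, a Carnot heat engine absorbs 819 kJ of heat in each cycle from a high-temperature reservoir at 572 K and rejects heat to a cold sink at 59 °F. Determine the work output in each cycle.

T_C = 59 °F → (59 − 32) × 5/9 = 15.00 °C = 288.15 K.
η_rev = 1 − T_C/T_H = 1 − 288.15/572.00 = 0.4962.
W = η·Q_H = 0.4962 × 819 = 406.4 kJ.

W ≈ 406.4 kJ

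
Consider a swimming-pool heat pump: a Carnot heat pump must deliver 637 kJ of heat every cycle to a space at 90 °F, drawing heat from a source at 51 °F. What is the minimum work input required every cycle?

W_in ≈ 45.2 kJ

T_H = 90 °F → (90 − 32) × 5/9 = 32.22 °C = 305.37 K.
T_C = 51 °F → (51 − 32) × 5/9 = 10.56 °C = 283.71 K.
Reversible heating COP: COP_HP = T_H/(T_H − T_C) = 305.37/21.67 = 14.0941.
W = Q_H/COP_HP = 637/14.0941 = 45.2 kJ.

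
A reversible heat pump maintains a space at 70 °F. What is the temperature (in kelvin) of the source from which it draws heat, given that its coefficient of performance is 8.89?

T_C ≈ 261.2 K

T_H = 70 °F → (70 − 32) × 5/9 = 21.11 °C = 294.26 K.
COP_HP = T_H/(T_H − T_C) ⇒ T_C = T_H·(COP_HP − 1)/COP_HP = 294.26 × (8.89 − 1)/8.89 = 261.2 K.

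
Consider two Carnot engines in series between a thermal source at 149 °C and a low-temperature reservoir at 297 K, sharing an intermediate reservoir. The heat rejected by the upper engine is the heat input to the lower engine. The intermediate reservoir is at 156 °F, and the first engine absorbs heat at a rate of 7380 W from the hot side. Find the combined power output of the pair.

T_H = 149 °C → 149 + 273.15 = 422.15 K.
Two reversible stages in series are equivalent to a single Carnot engine between T_H and T_C, so η_total = 1 − T_C/T_H = 1 − 297.00/422.15 = 0.2965.
W_total = η_total · Q_H = 0.2965 × 7380 = 2190 W.

Ẇ_total ≈ 2190 W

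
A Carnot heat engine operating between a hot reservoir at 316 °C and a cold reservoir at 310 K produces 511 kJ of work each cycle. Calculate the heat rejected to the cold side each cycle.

Q_C ≈ 567 kJ

T_H = 316 °C → 316 + 273.15 = 589.15 K.
η_rev = 1 − T_C/T_H = 1 − 310.00/589.15 = 0.4738.
Since Q_C/Q_H = T_C/T_H and Q_H = W/η, Q_C = W·T_C/(T_H − T_C) = 511 × 310.00/279.15 = 567 kJ.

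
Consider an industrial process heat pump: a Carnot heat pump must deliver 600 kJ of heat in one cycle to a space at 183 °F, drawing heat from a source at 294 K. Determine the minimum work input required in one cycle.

W_in ≈ 106 kJ

T_H = 183 °F → (183 − 32) × 5/9 = 83.89 °C = 357.04 K.
COP_HP = T_H/(T_H − T_C) = 357.04/63.04 = 5.6638.
W = Q_H/COP_HP = 600/5.6638 = 106 kJ.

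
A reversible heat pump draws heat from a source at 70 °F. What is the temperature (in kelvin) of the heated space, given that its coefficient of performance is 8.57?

T_C = 70 °F → (70 − 32) × 5/9 = 21.11 °C = 294.26 K.
COP_HP = T_H/(T_H − T_C) ⇒ T_H = T_C·COP_HP/(COP_HP − 1) = 294.26 × 8.57/(8.57 − 1) = 333 K.

T_H ≈ 333 K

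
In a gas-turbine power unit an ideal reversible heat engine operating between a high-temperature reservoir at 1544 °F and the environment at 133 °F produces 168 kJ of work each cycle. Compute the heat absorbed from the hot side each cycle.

Q_H ≈ 238.6 kJ

T_H = 1544 °F → (1544 − 32) × 5/9 = 840.00 °C = 1113.15 K.
T_C = 133 °F → (133 − 32) × 5/9 = 56.11 °C = 329.26 K.
η_rev = 1 − T_C/T_H = 1 − 329.26/1113.15 = 0.7042.
Q_H = W/η = 168/0.7042 = 238.6 kJ.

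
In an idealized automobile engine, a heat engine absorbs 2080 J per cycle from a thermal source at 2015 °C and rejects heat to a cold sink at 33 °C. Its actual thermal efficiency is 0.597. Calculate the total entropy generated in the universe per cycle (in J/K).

T_H = 2015 °C → 2015 + 273.15 = 2288.15 K.
T_C = 33 °C → 33 + 273.15 = 306.15 K.
W = η·Q_H = 0.597 × 2080 = 1242 J, so Q_C = Q_H − W = 838.2 J.
The hot reservoir loses entropy Q_H/T_H = 2080/2288.15 = 0.9090 J/K; the cold reservoir gains Q_C/T_C = 838.2/306.15 = 2.738 J/K.
ΔS_univ = −Q_H/T_H + Q_C/T_C = 1.83 J/K (> 0, since η = 0.597 < η_Carnot = 0.866).

ΔS_univ ≈ 1.83 J/K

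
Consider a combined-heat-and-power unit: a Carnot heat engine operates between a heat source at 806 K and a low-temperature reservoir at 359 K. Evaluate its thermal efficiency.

η ≈ 0.555

η_rev = 1 − T_C/T_H = 1 − 359.00/806.00 = 0.555.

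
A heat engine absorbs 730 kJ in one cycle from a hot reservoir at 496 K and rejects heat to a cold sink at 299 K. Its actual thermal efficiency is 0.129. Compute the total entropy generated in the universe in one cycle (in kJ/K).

W = η·Q_H = 0.129 × 730 = 94.17 kJ, so Q_C = Q_H − W = 635.8 kJ.
The hot reservoir loses entropy Q_H/T_H = 730/496.00 = 1.472 kJ/K; the cold reservoir gains Q_C/T_C = 635.8/299.00 = 2.127 kJ/K.
ΔS_univ = −Q_H/T_H + Q_C/T_C = 0.6547 kJ/K (> 0, since η = 0.129 < η_Carnot = 0.397).

ΔS_univ ≈ 0.6547 kJ/K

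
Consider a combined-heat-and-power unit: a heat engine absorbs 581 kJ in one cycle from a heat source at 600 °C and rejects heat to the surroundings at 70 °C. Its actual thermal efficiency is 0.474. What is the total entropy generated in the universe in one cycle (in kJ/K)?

ΔS_univ ≈ 0.225 kJ/K

T_H = 600 °C → 600 + 273.15 = 873.15 K.
T_C = 70 °C → 70 + 273.15 = 343.15 K.
W = η·Q_H = 0.474 × 581 = 275.4 kJ, so Q_C = Q_H − W = 305.6 kJ.
Reservoir entropy changes: ΔS_H = −Q_H/T_H = −581/873.15 = -0.6654 kJ/K and ΔS_C = +Q_C/T_C = 305.6/343.15 = 0.8906 kJ/K.
ΔS_univ = −Q_H/T_H + Q_C/T_C = 0.225 kJ/K (> 0, since η = 0.474 < η_Carnot = 0.607).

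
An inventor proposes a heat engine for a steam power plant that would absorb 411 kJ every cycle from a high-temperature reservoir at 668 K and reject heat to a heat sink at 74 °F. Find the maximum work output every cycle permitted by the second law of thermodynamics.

W_max ≈ 229 kJ

T_C = 74 °F → (74 − 32) × 5/9 = 23.33 °C = 296.48 K.
The second-law ceiling is the Carnot efficiency, η_max = 1 − T_C/T_H = 1 − 296.48/668.00 = 0.5562.
W_max = η_max · Q_H = 0.5562 × 411 = 229 kJ.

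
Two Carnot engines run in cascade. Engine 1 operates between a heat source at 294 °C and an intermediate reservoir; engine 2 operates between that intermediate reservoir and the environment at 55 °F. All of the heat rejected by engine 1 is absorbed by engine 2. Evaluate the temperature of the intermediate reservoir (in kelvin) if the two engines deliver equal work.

T_H = 294 °C → 294 + 273.15 = 567.15 K.
T_C = 55 °F → (55 − 32) × 5/9 = 12.78 °C = 285.93 K.
For reversible stages Q_m = Q_H·(T_m/T_H). Setting W₁ = Q_H(1 − T_m/T_H) equal to W₂ = Q_m(1 − T_C/T_m) = Q_H·(T_m − T_C)/T_H gives T_H − T_m = T_m − T_C, so T_m = (T_H + T_C)/2 = (567.15 + 285.93)/2 = 427 K.

T_m ≈ 427 K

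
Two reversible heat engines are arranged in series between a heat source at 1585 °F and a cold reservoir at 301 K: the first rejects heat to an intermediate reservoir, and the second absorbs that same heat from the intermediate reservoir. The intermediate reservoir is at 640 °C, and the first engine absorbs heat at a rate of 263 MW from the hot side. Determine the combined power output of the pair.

T_H = 1585 °F → (1585 − 32) × 5/9 = 862.78 °C = 1135.93 K.
Two reversible stages in series are equivalent to a single Carnot engine between T_H and T_C, so η_total = 1 − T_C/T_H = 1 − 301.00/1135.93 = 0.7350.
W_total = η_total · Q_H = 0.7350 × 263 = 193.3 MW.

Ẇ_total ≈ 193.3 MW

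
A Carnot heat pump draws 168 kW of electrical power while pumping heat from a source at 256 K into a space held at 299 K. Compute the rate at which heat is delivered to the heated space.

The Carnot heat-pump COP is COP_HP = T_H/(T_H − T_C) = 299.00/43.00 = 6.9535.
Q_H = COP_HP · W = 6.9535 × 168 = 1168 kW.

Q̇_H ≈ 1168 kW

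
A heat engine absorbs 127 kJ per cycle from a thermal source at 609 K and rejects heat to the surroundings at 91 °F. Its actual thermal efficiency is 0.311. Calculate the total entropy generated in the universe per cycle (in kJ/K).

ΔS_univ ≈ 0.07749 kJ/K

T_C = 91 °F → (91 − 32) × 5/9 = 32.78 °C = 305.93 K.
W = η·Q_H = 0.311 × 127 = 39.50 kJ, so Q_C = Q_H − W = 87.50 kJ.
The hot reservoir loses entropy Q_H/T_H = 127/609.00 = 0.2085 kJ/K; the cold reservoir gains Q_C/T_C = 87.50/305.93 = 0.2860 kJ/K.
ΔS_univ = −Q_H/T_H + Q_C/T_C = 0.07749 kJ/K (> 0, since η = 0.311 < η_Carnot = 0.498).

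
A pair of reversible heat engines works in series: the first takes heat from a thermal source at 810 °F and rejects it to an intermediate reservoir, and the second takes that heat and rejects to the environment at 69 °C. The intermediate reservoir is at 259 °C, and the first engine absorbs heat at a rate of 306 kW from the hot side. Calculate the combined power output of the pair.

Ẇ_total ≈ 158 kW

T_H = 810 °F → (810 − 32) × 5/9 = 432.22 °C = 705.37 K.
T_C = 69 °C → 69 + 273.15 = 342.15 K.
Two reversible stages in series are equivalent to a single Carnot engine between T_H and T_C, so η_total = 1 − T_C/T_H = 1 − 342.15/705.37 = 0.5149.
W_total = η_total · Q_H = 0.5149 × 306 = 158 kW.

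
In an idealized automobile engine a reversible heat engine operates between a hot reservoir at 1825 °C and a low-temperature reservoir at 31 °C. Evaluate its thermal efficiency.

T_H = 1825 °C → 1825 + 273.15 = 2098.15 K.
T_C = 31 °C → 31 + 273.15 = 304.15 K.
For a reversible engine, η = 1 − T_C/T_H = 1 − 304.15/2098.15 = 0.855.

η ≈ 0.855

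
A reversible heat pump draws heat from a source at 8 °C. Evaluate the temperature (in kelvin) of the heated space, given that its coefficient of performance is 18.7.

T_C = 8 °C → 8 + 273.15 = 281.15 K.
COP_HP = T_H/(T_H − T_C) ⇒ T_H = T_C·COP_HP/(COP_HP − 1) = 281.15 × 18.7/(18.7 − 1) = 297 K.

T_H ≈ 297 K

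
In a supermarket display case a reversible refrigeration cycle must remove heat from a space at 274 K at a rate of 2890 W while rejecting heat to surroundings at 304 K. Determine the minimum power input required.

Ẇ_in ≈ 316 W

Carnot COP: COP_R = T_C/(T_H − T_C) = 274.00/30.00 = 9.1333.
W = Q_C/COP_R = 2890/9.1333 = 316 W.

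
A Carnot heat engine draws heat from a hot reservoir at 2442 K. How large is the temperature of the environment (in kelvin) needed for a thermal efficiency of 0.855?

From η = 1 − T_C/T_H, T_C = T_H·(1 − η) = 2442.00 × (1 − 0.855) = 354.1 K.

T_C ≈ 354.1 K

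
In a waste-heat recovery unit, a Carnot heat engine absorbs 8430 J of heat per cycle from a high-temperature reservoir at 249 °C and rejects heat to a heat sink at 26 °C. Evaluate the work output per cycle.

T_H = 249 °C → 249 + 273.15 = 522.15 K.
T_C = 26 °C → 26 + 273.15 = 299.15 K.
Since the cycle is reversible, η = 1 − T_C/T_H = 1 − 299.15/522.15 = 0.4271.
W = η·Q_H = 0.4271 × 8430 = 3600 J.

W ≈ 3600 J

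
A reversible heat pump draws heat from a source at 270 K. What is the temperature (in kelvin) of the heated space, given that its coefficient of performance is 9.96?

COP_HP = T_H/(T_H − T_C) ⇒ T_H = T_C·COP_HP/(COP_HP − 1) = 270.00 × 9.96/(9.96 − 1) = 300 K.

T_H ≈ 300 K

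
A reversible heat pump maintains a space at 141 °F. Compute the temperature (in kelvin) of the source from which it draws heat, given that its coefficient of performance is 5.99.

T_C ≈ 278 K

T_H = 141 °F → (141 − 32) × 5/9 = 60.56 °C = 333.71 K.
COP_HP = T_H/(T_H − T_C) ⇒ T_C = T_H·(COP_HP − 1)/COP_HP = 333.71 × (5.99 − 1)/5.99 = 278 K.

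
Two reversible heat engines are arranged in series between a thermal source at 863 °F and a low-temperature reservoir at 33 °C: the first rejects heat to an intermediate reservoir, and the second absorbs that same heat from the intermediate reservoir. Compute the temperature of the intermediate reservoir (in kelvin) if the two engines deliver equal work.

T_m ≈ 520.5 K

T_H = 863 °F → (863 − 32) × 5/9 = 461.67 °C = 734.82 K.
T_C = 33 °C → 33 + 273.15 = 306.15 K.
For reversible stages Q_m = Q_H·(T_m/T_H). Setting W₁ = Q_H(1 − T_m/T_H) equal to W₂ = Q_m(1 − T_C/T_m) = Q_H·(T_m − T_C)/T_H gives T_H − T_m = T_m − T_C, so T_m = (T_H + T_C)/2 = (734.82 + 306.15)/2 = 520.5 K.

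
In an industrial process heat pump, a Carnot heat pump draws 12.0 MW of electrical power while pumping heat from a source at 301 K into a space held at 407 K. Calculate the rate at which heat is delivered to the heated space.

Q̇_H ≈ 46.1 MW

The Carnot heat-pump COP is COP_HP = T_H/(T_H − T_C) = 407.00/106.00 = 3.8396.
Q_H = COP_HP · W = 3.8396 × 12.0 = 46.1 MW.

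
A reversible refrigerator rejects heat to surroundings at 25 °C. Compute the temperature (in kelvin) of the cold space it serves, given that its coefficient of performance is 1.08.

T_H = 25 °C → 25 + 273.15 = 298.15 K.
COP_R = T_C/(T_H − T_C) ⇒ T_C = T_H·COP_R/(1 + COP_R) = 298.15 × 1.08/(1 + 1.08) = 155 K.

T_C ≈ 155 K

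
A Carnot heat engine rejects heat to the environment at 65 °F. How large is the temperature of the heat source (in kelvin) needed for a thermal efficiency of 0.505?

T_H ≈ 588.9 K

T_C = 65 °F → (65 − 32) × 5/9 = 18.33 °C = 291.48 K.
From η = 1 − T_C/T_H, solving for T_H gives T_H = T_C/(1 − η) = 291.48/(1 − 0.505) = 588.9 K.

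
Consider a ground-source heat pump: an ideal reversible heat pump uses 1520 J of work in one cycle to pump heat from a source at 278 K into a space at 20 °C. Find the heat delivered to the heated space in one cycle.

Q_H ≈ 29410 J

T_H = 20 °C → 20 + 273.15 = 293.15 K.
For a reversible heat pump, COP_HP = T_H/(T_H − T_C) = 293.15/15.15 = 19.3498.
Q_H = COP_HP · W = 19.3498 × 1520 = 29410 J.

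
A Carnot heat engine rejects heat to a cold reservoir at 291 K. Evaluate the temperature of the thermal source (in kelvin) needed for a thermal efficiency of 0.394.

T_H ≈ 480 K

From η = 1 − T_C/T_H, solving for T_H gives T_H = T_C/(1 − η) = 291.00/(1 − 0.394) = 480 K.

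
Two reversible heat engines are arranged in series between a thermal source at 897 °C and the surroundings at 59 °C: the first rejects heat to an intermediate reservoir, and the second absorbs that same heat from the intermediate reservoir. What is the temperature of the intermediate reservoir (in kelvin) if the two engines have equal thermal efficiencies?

T_H = 897 °C → 897 + 273.15 = 1170.15 K.
T_C = 59 °C → 59 + 273.15 = 332.15 K.
Equal efficiencies require 1 − T_m/T_H = 1 − T_C/T_m, i.e. T_m/T_H = T_C/T_m, so T_m = √(T_H·T_C) = √(1170.15 × 332.15) = 623 K.

T_m ≈ 623 K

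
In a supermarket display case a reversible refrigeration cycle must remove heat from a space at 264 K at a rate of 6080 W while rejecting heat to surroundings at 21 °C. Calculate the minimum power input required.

Ẇ_in ≈ 694 W

T_H = 21 °C → 21 + 273.15 = 294.15 K.
Carnot COP: COP_R = T_C/(T_H − T_C) = 264.00/30.15 = 8.7562.
W = Q_C/COP_R = 6080/8.7562 = 694 W.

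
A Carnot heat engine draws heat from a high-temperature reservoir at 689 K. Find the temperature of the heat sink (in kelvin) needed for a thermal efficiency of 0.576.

From η = 1 − T_C/T_H, T_C = T_H·(1 − η) = 689.00 × (1 − 0.576) = 292 K.

T_C ≈ 292 K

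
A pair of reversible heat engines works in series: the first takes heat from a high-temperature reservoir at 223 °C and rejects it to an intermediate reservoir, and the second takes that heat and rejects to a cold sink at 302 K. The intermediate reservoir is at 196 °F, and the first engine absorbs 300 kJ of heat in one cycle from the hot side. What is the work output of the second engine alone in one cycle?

W₂ ≈ 37.6 kJ

T_H = 223 °C → 223 + 273.15 = 496.15 K.
T_m = 196 °F → (196 − 32) × 5/9 = 91.11 °C = 364.26 K.
Heat entering the second stage: Q_m = Q_H·(T_m/T_H) = 300 × 364.26/496.15 = 220 kJ.
Second-stage efficiency η₂ = 1 − T_C/T_m = 1 − 302.00/364.26 = 0.1709, so W₂ = η₂·Q_m = 37.6 kJ.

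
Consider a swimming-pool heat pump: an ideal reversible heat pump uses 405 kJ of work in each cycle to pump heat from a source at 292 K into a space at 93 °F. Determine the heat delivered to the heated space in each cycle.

T_H = 93 °F → (93 − 32) × 5/9 = 33.89 °C = 307.04 K.
Reversible heating COP: COP_HP = T_H/(T_H − T_C) = 307.04/15.04 = 20.4163.
Q_H = COP_HP · W = 20.4163 × 405 = 8270 kJ.

Q_H ≈ 8270 kJ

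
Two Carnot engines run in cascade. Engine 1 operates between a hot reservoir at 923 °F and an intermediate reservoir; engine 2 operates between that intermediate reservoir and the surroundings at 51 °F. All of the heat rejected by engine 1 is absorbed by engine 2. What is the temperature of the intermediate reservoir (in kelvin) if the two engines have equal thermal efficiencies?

T_m ≈ 467 K

T_H = 923 °F → (923 − 32) × 5/9 = 495.00 °C = 768.15 K.
T_C = 51 °F → (51 − 32) × 5/9 = 10.56 °C = 283.71 K.
Equal efficiencies require 1 − T_m/T_H = 1 − T_C/T_m, i.e. T_m/T_H = T_C/T_m, so T_m = √(T_H·T_C) = √(768.15 × 283.71) = 467 K.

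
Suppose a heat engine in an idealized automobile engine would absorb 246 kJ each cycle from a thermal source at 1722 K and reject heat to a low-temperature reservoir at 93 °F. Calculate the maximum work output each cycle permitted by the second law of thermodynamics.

W_max ≈ 202.1 kJ

T_C = 93 °F → (93 − 32) × 5/9 = 33.89 °C = 307.04 K.
The upper bound on efficiency is η_max = 1 − T_C/T_H = 1 − 307.04/1722.00 = 0.8217.
W_max = η_max · Q_H = 0.8217 × 246 = 202.1 kJ.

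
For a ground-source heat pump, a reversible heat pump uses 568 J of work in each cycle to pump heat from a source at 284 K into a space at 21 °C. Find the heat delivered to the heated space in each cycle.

Q_H ≈ 16460 J

T_H = 21 °C → 21 + 273.15 = 294.15 K.
Reversible heating COP: COP_HP = T_H/(T_H − T_C) = 294.15/10.15 = 28.9803.
Q_H = COP_HP · W = 28.9803 × 568 = 16460 J.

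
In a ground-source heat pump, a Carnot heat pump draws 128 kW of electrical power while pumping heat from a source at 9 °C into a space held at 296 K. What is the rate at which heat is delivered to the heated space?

Q̇_H ≈ 2736 kW

T_C = 9 °C → 9 + 273.15 = 282.15 K.
Reversible heating COP: COP_HP = T_H/(T_H − T_C) = 296.00/13.85 = 21.3718.
Q_H = COP_HP · W = 21.3718 × 128 = 2736 kW.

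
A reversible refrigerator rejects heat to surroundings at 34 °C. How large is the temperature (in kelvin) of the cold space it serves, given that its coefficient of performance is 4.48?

T_H = 34 °C → 34 + 273.15 = 307.15 K.
COP_R = T_C/(T_H − T_C) ⇒ T_C = T_H·COP_R/(1 + COP_R) = 307.15 × 4.48/(1 + 4.48) = 251.1 K.

T_C ≈ 251.1 K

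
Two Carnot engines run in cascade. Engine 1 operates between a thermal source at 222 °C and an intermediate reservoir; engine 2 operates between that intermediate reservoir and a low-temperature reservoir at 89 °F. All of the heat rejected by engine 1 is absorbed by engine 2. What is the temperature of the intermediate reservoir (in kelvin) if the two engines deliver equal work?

T_m ≈ 400.0 K

T_H = 222 °C → 222 + 273.15 = 495.15 K.
T_C = 89 °F → (89 − 32) × 5/9 = 31.67 °C = 304.82 K.
For reversible stages Q_m = Q_H·(T_m/T_H). Setting W₁ = Q_H(1 − T_m/T_H) equal to W₂ = Q_m(1 − T_C/T_m) = Q_H·(T_m − T_C)/T_H gives T_H − T_m = T_m − T_C, so T_m = (T_H + T_C)/2 = (495.15 + 304.82)/2 = 400.0 K.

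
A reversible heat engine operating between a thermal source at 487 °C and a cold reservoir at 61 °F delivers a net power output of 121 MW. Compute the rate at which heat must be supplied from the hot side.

T_H = 487 °C → 487 + 273.15 = 760.15 K.
T_C = 61 °F → (61 − 32) × 5/9 = 16.11 °C = 289.26 K.
For a reversible engine, η = 1 − T_C/T_H = 1 − 289.26/760.15 = 0.6195.
Q_H = W/η = 121/0.6195 = 195 MW.

Q̇_H ≈ 195 MW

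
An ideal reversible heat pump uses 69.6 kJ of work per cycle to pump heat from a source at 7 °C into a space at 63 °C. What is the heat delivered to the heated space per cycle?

T_H = 63 °C → 63 + 273.15 = 336.15 K.
T_C = 7 °C → 7 + 273.15 = 280.15 K.
For a reversible heat pump, COP_HP = T_H/(T_H − T_C) = 336.15/56.00 = 6.0027.
Q_H = COP_HP · W = 6.0027 × 69.6 = 417.8 kJ.

Q_H ≈ 417.8 kJ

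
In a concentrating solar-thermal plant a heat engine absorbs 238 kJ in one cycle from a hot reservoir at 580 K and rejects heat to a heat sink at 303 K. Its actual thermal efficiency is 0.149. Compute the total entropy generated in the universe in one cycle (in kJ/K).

W = η·Q_H = 0.149 × 238 = 35.46 kJ, so Q_C = Q_H − W = 202.5 kJ.
Entropy balance on the reservoirs: −Q_H/T_H = -0.4103 kJ/K, +Q_C/T_C = 0.6684 kJ/K.
ΔS_univ = −Q_H/T_H + Q_C/T_C = 0.258 kJ/K (> 0, since η = 0.149 < η_Carnot = 0.478).

ΔS_univ ≈ 0.258 kJ/K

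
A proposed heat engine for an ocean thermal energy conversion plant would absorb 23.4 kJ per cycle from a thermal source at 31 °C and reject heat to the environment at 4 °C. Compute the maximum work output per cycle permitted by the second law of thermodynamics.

T_H = 31 °C → 31 + 273.15 = 304.15 K.
T_C = 4 °C → 4 + 273.15 = 277.15 K.
The upper bound on efficiency is η_max = 1 − T_C/T_H = 1 − 277.15/304.15 = 0.0888.
W_max = η_max · Q_H = 0.0888 × 23.4 = 2.08 kJ.

W_max ≈ 2.08 kJ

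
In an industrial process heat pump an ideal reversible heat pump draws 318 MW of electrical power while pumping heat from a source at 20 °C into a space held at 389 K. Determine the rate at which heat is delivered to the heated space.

Q̇_H ≈ 1290 MW

T_C = 20 °C → 20 + 273.15 = 293.15 K.
For a reversible heat pump, COP_HP = T_H/(T_H − T_C) = 389.00/95.85 = 4.0584.
Q_H = COP_HP · W = 4.0584 × 318 = 1290 MW.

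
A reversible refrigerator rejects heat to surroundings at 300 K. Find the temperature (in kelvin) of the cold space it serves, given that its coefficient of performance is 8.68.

COP_R = T_C/(T_H − T_C) ⇒ T_C = T_H·COP_R/(1 + COP_R) = 300.00 × 8.68/(1 + 8.68) = 269 K.

T_C ≈ 269 K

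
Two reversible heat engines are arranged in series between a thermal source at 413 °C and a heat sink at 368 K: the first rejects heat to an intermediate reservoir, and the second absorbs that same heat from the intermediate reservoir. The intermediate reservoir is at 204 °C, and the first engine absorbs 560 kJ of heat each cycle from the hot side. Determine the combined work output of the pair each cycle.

T_H = 413 °C → 413 + 273.15 = 686.15 K.
Two reversible stages in series are equivalent to a single Carnot engine between T_H and T_C, so η_total = 1 − T_C/T_H = 1 − 368.00/686.15 = 0.4637.
W_total = η_total · Q_H = 0.4637 × 560 = 259.7 kJ.

W_total ≈ 259.7 kJ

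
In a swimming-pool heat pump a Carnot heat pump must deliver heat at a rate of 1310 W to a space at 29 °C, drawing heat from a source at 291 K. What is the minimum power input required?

Ẇ_in ≈ 48.3 W

T_H = 29 °C → 29 + 273.15 = 302.15 K.
Reversible heating COP: COP_HP = T_H/(T_H − T_C) = 302.15/11.15 = 27.0987.
W = Q_H/COP_HP = 1310/27.0987 = 48.3 W.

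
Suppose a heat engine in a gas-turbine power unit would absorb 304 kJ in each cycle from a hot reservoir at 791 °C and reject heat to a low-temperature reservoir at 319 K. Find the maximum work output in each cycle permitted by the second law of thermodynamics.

W_max ≈ 213 kJ

T_H = 791 °C → 791 + 273.15 = 1064.15 K.
The second-law ceiling is the Carnot efficiency, η_max = 1 − T_C/T_H = 1 − 319.00/1064.15 = 0.7002.
W_max = η_max · Q_H = 0.7002 × 304 = 213 kJ.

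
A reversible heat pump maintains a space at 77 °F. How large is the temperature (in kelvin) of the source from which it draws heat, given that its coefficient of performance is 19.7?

T_H = 77 °F → (77 − 32) × 5/9 = 25.00 °C = 298.15 K.
COP_HP = T_H/(T_H − T_C) ⇒ T_C = T_H·(COP_HP − 1)/COP_HP = 298.15 × (19.7 − 1)/19.7 = 283 K.

T_C ≈ 283 K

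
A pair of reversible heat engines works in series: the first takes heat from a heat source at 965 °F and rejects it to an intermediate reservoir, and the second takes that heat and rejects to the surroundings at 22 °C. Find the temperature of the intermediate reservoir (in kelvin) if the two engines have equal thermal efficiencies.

T_m ≈ 483 K

T_H = 965 °F → (965 − 32) × 5/9 = 518.33 °C = 791.48 K.
T_C = 22 °C → 22 + 273.15 = 295.15 K.
Equal efficiencies require 1 − T_m/T_H = 1 − T_C/T_m, i.e. T_m/T_H = T_C/T_m, so T_m = √(T_H·T_C) = √(791.48 × 295.15) = 483 K.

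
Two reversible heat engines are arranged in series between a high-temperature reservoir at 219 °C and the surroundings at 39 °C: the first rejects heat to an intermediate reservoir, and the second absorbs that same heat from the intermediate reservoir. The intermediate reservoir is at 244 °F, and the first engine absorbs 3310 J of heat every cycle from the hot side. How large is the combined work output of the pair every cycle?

T_H = 219 °C → 219 + 273.15 = 492.15 K.
T_C = 39 °C → 39 + 273.15 = 312.15 K.
Two reversible stages in series are equivalent to a single Carnot engine between T_H and T_C, so η_total = 1 − T_C/T_H = 1 − 312.15/492.15 = 0.3657.
W_total = η_total · Q_H = 0.3657 × 3310 = 1210 J.

W_total ≈ 1210 J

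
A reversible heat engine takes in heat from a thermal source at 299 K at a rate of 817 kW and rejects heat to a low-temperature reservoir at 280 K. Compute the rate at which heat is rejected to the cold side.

Carnot efficiency: η = 1 − T_C/T_H = 1 − 280.00/299.00 = 0.0635.
For a reversible cycle Q_C/Q_H = T_C/T_H, so Q_C = 817 × 280.00/299.00 = 765 kW.

Q̇_C ≈ 765 kW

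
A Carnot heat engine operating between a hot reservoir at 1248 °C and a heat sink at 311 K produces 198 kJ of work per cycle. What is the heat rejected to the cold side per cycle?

Q_C ≈ 50.88 kJ

T_H = 1248 °C → 1248 + 273.15 = 1521.15 K.
Carnot efficiency: η = 1 − T_C/T_H = 1 − 311.00/1521.15 = 0.7955.
Since Q_C/Q_H = T_C/T_H and Q_H = W/η, Q_C = W·T_C/(T_H − T_C) = 198 × 311.00/1210.15 = 50.88 kJ.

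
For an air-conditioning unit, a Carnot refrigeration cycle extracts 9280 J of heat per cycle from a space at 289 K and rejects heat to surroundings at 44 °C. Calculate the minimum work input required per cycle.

T_H = 44 °C → 44 + 273.15 = 317.15 K.
Carnot COP: COP_R = T_C/(T_H − T_C) = 289.00/28.15 = 10.2664.
W = Q_C/COP_R = 9280/10.2664 = 904 J.

W_in ≈ 904 J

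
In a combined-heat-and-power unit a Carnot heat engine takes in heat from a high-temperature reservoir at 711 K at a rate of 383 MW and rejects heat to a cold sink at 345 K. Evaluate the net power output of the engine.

Carnot efficiency: η = 1 − T_C/T_H = 1 − 345.00/711.00 = 0.5148.
W = η·Q_H = 0.5148 × 383 = 197 MW.

Ẇ ≈ 197 MW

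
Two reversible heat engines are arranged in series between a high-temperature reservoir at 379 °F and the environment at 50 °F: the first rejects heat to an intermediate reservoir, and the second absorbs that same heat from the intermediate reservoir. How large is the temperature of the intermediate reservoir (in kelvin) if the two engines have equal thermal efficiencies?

T_H = 379 °F → (379 − 32) × 5/9 = 192.78 °C = 465.93 K.
T_C = 50 °F → (50 − 32) × 5/9 = 10.00 °C = 283.15 K.
Equal efficiencies require 1 − T_m/T_H = 1 − T_C/T_m, i.e. T_m/T_H = T_C/T_m, so T_m = √(T_H·T_C) = √(465.93 × 283.15) = 363 K.

T_m ≈ 363 K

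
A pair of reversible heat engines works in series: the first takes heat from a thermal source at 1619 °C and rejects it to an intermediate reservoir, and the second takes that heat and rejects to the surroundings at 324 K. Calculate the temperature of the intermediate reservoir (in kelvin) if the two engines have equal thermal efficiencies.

T_m ≈ 783 K

T_H = 1619 °C → 1619 + 273.15 = 1892.15 K.
Equal efficiencies require 1 − T_m/T_H = 1 − T_C/T_m, i.e. T_m/T_H = T_C/T_m, so T_m = √(T_H·T_C) = √(1892.15 × 324.00) = 783 K.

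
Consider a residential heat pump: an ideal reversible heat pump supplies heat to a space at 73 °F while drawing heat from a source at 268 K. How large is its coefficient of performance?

T_H = 73 °F → (73 − 32) × 5/9 = 22.78 °C = 295.93 K.
Reversible heating COP: COP_HP = T_H/(T_H − T_C) = 295.93/(295.93 − 268.00) = 10.60.

COP_HP ≈ 10.60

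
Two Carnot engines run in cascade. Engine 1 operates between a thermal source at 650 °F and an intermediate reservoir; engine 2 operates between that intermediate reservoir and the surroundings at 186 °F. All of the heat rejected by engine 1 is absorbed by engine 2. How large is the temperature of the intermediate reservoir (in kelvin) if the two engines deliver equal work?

T_m ≈ 488 K

T_H = 650 °F → (650 − 32) × 5/9 = 343.33 °C = 616.48 K.
T_C = 186 °F → (186 − 32) × 5/9 = 85.56 °C = 358.71 K.
For reversible stages Q_m = Q_H·(T_m/T_H). Setting W₁ = Q_H(1 − T_m/T_H) equal to W₂ = Q_m(1 − T_C/T_m) = Q_H·(T_m − T_C)/T_H gives T_H − T_m = T_m − T_C, so T_m = (T_H + T_C)/2 = (616.48 + 358.71)/2 = 488 K.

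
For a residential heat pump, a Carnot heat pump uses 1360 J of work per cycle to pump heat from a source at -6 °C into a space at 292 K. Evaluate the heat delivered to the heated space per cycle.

T_C = -6 °C → -6 + 273.15 = 267.15 K.
For a reversible heat pump, COP_HP = T_H/(T_H − T_C) = 292.00/24.85 = 11.7505.
Q_H = COP_HP · W = 11.7505 × 1360 = 15980 J.

Q_H ≈ 15980 J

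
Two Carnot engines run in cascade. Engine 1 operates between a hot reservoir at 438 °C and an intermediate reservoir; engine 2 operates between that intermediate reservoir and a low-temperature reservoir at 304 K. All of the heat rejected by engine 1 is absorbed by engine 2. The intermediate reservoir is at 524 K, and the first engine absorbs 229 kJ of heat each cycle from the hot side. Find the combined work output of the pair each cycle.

T_H = 438 °C → 438 + 273.15 = 711.15 K.
Two reversible stages in series are equivalent to a single Carnot engine between T_H and T_C, so η_total = 1 − T_C/T_H = 1 − 304.00/711.15 = 0.5725.
W_total = η_total · Q_H = 0.5725 × 229 = 131.1 kJ.

W_total ≈ 131.1 kJ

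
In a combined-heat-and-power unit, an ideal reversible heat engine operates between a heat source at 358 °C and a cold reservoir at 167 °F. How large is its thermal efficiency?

η ≈ 0.448

T_H = 358 °C → 358 + 273.15 = 631.15 K.
T_C = 167 °F → (167 − 32) × 5/9 = 75.00 °C = 348.15 K.
For a reversible engine, η = 1 − T_C/T_H = 1 − 348.15/631.15 = 0.448.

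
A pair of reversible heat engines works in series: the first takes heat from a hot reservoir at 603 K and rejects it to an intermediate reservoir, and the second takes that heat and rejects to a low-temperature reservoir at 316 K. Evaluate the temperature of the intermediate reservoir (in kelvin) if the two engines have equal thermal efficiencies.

T_m ≈ 436.5 K

Equal efficiencies require 1 − T_m/T_H = 1 − T_C/T_m, i.e. T_m/T_H = T_C/T_m, so T_m = √(T_H·T_C) = √(603.00 × 316.00) = 436.5 K.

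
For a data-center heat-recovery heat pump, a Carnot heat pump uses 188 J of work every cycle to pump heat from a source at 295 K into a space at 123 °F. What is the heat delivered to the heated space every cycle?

Q_H ≈ 2120 J

T_H = 123 °F → (123 − 32) × 5/9 = 50.56 °C = 323.71 K.
For a reversible heat pump, COP_HP = T_H/(T_H − T_C) = 323.71/28.71 = 11.2768.
Q_H = COP_HP · W = 11.2768 × 188 = 2120 J.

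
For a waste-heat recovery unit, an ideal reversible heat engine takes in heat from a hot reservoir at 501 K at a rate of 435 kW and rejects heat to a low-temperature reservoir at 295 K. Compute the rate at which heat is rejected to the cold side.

η_rev = 1 − T_C/T_H = 1 − 295.00/501.00 = 0.4112.
For a reversible cycle Q_C/Q_H = T_C/T_H, so Q_C = 435 × 295.00/501.00 = 256 kW.

Q̇_C ≈ 256 kW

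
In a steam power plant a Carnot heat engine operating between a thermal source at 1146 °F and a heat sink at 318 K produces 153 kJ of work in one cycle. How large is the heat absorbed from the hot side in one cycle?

Q_H ≈ 238 kJ

T_H = 1146 °F → (1146 − 32) × 5/9 = 618.89 °C = 892.04 K.
Since the cycle is reversible, η = 1 − T_C/T_H = 1 − 318.00/892.04 = 0.6435.
Q_H = W/η = 153/0.6435 = 238 kJ.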